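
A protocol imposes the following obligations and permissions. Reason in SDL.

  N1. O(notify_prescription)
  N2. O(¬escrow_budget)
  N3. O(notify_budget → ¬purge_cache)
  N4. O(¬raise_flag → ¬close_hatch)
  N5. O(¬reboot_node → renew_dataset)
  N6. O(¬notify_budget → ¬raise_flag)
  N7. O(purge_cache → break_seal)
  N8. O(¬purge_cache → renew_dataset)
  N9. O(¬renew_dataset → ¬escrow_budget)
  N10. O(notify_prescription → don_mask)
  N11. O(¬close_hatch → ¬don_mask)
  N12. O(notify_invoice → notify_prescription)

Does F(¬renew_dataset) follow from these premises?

Yes

Premise 1 gives O(notify_prescription).
With premise 10, O(notify_prescription → don_mask), the K-axiom yields O(don_mask).
Premise 11, O(¬close_hatch → ¬don_mask), contraposes to O(don_mask → close_hatch); with O(don_mask) we get O(close_hatch).
Premise 4, O(¬raise_flag → ¬close_hatch), contraposes to O(close_hatch → raise_flag); with O(close_hatch) we get O(raise_flag).
Premise 6 is O(¬notify_budget → ¬raise_flag); contrapositively O(raise_flag → notify_budget). Since O(raise_flag) holds, K gives O(notify_budget).
With premise 3, O(notify_budget → ¬purge_cache), the K-axiom yields O(¬purge_cache).
With premise 8, O(¬purge_cache → renew_dataset), the K-axiom yields O(renew_dataset).
Premises 2, 5, 7, 9, 12 do not contribute to this derivation.
So O(renew_dataset) holds, i.e. F(¬renew_dataset). The claim follows.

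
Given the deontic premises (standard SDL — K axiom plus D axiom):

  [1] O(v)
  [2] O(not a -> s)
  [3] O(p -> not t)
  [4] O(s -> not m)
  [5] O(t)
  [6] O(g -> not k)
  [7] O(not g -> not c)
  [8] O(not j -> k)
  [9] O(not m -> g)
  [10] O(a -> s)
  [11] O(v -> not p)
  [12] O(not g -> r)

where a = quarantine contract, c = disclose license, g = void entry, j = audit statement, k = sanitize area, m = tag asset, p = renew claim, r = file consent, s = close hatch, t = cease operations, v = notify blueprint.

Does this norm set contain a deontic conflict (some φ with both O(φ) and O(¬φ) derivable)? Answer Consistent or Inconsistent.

Consistent

Premise 3 is O(p -> not t), but O(p) is not derivable from the premises, so it does not yield O(not t).
So O(not t) is not derivable, and the apparent clash with O(t) does not arise.
A world satisfying every obligation exists (e.g. a=false, c=false, g=true, j=true, k=false, m=false, p=false, r=false, s=true, t=true, v=true); no atom is both obligatory and forbidden, so the set is consistent.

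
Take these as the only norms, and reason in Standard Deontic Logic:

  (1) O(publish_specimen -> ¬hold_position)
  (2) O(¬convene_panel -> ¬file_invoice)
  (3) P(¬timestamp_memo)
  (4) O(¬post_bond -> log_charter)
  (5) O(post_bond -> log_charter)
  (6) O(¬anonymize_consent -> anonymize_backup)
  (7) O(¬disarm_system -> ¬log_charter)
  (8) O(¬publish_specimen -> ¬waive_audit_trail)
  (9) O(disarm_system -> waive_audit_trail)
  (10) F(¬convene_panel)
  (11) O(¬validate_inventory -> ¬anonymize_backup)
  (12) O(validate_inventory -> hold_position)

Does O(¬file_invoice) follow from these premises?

No

Premise 2 is O(¬convene_panel -> ¬file_invoice), but O(¬convene_panel) is not derivable from the premises, so it does not yield O(¬file_invoice).
No other premise forces O(¬file_invoice). An ideal world satisfying every premise can still have ¬file_invoice false, so O(¬file_invoice) is not derivable.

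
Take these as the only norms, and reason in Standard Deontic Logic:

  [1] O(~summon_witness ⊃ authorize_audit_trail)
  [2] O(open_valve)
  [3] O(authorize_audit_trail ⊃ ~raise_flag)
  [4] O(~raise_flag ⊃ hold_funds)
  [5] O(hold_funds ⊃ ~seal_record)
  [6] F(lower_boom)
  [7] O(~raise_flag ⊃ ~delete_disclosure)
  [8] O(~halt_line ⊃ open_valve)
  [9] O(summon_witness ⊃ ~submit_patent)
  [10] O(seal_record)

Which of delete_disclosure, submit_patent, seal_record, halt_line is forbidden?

From premise 10 we have O(seal_record).
The contrapositive of premise 5 (O(hold_funds ⊃ ~seal_record)) is O(seal_record ⊃ ~hold_funds), and O(seal_record) is already established, so O(~hold_funds).
The contrapositive of premise 4 (O(~raise_flag ⊃ hold_funds)) is O(~hold_funds ⊃ raise_flag), and O(~hold_funds) is already established, so O(raise_flag).
Premise 3, O(authorize_audit_trail ⊃ ~raise_flag), contraposes to O(raise_flag ⊃ ~authorize_audit_trail); with O(raise_flag) we get O(~authorize_audit_trail).
Premise 1, O(~summon_witness ⊃ authorize_audit_trail), contraposes to O(~authorize_audit_trail ⊃ summon_witness); with O(~authorize_audit_trail) we get O(summon_witness).
With premise 9, O(summon_witness ⊃ ~submit_patent), the K-axiom yields O(~submit_patent).
So O(~submit_patent) holds, i.e. submit_patent is forbidden. None of the other listed options is forbidden under the premises.

submit_patent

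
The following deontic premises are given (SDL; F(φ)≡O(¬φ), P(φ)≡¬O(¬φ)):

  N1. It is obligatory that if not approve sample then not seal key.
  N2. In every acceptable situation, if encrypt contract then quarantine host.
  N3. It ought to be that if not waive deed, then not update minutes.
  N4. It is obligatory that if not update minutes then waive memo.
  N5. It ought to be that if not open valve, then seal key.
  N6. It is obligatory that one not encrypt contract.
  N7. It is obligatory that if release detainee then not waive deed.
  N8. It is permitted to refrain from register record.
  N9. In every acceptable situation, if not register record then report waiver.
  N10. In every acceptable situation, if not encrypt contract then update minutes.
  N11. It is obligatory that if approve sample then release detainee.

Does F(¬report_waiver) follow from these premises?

Premise 9 is O(¬register_record → report_waiver), but O(¬register_record) is not derivable from the premises (the permission P(¬register_record) asserts only ¬O(register_record), not O(¬register_record)), so it does not yield O(report_waiver).
No other premise forces O(report_waiver). An ideal world satisfying every premise can still have ¬report_waiver true, so F(¬report_waiver) is not derivable.

No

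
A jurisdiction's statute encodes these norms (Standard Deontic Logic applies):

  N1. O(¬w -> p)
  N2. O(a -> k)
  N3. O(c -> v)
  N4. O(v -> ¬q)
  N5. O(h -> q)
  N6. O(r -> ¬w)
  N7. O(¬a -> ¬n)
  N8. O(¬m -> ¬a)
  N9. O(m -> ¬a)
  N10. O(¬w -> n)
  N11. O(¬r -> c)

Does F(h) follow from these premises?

Premises 9 and 8 cover both cases: O(m -> ¬a) and O(¬m -> ¬a). Since m ∨ ¬m is a tautology, O(¬a) follows.
From O(¬a) and premise 7, O(¬a -> ¬n), we obtain O(¬n).
Premise 10 is O(¬w -> n); contrapositively O(¬n -> w). Since O(¬n) holds, K gives O(w).
Premise 6, O(r -> ¬w), contraposes to O(w -> ¬r); with O(w) we get O(¬r).
Applying K to premise 11 (O(¬r -> c)) and O(¬r) yields O(c).
With premise 3, O(c -> v), the K-axiom yields O(v).
Applying K to premise 4 (O(v -> ¬q)) and O(v) yields O(¬q).
The contrapositive of premise 5 (O(h -> q)) is O(¬q -> ¬h), and O(¬q) is already established, so O(¬h).
Premises 1, 2 do not contribute to this derivation.
So O(¬h) holds, i.e. F(h). The claim follows.

Yes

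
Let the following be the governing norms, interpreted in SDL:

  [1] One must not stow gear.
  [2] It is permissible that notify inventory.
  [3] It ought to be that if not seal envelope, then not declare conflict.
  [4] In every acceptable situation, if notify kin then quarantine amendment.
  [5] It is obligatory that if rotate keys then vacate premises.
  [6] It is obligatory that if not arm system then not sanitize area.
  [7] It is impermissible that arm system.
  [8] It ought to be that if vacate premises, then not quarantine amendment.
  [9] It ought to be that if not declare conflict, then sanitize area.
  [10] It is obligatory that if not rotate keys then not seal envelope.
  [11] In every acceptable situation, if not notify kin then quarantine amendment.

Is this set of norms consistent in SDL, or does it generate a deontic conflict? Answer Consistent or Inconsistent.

By case analysis on ¬notify_kin: premise 11 gives O(¬notify_kin → quarantine_amendment) and premise 4 gives O(notify_kin → quarantine_amendment), so O(quarantine_amendment) either way.
Premise 8 is O(vacate_premises → ¬quarantine_amendment); contrapositively O(quarantine_amendment → ¬vacate_premises). Since O(quarantine_amendment) holds, K gives O(¬vacate_premises).
Premise 5, O(rotate_keys → vacate_premises), contraposes to O(¬vacate_premises → ¬rotate_keys); with O(¬vacate_premises) we get O(¬rotate_keys).
Premise 10 is O(¬rotate_keys → ¬seal_envelope); since O(¬rotate_keys), deontic closure gives O(¬seal_envelope).
Premise 3 is O(¬seal_envelope → ¬declare_conflict); since O(¬seal_envelope), deontic closure gives O(¬declare_conflict).
From O(¬declare_conflict) and premise 9, O(¬declare_conflict → sanitize_area), we obtain O(sanitize_area).
The contrapositive of premise 6 (O(¬arm_system → ¬sanitize_area)) is O(sanitize_area → arm_system), and O(sanitize_area) is already established, so O(arm_system).
Yet premise 7 is F(arm_system), i.e. O(¬arm_system).
We now have both O(arm_system) and O(¬arm_system) — arm_system is simultaneously obligatory and forbidden, violating the D-axiom.

Inconsistent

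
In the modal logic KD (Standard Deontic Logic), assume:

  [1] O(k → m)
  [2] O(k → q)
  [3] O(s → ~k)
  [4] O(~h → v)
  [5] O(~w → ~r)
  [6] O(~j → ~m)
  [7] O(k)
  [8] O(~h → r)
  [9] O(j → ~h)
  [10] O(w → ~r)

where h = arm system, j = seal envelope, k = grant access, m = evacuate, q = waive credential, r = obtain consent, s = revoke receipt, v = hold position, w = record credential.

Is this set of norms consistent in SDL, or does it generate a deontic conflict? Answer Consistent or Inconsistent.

Inconsistent

Premises 5 and 10 are O(~w → ~r) and O(w → ~r); every ideal world satisfies ~w or w, so in either case ~r holds — hence O(~r).
Premise 8, O(~h → r), contraposes to O(~r → h); with O(~r) we get O(h).
The contrapositive of premise 9 (O(j → ~h)) is O(h → ~j), and O(h) is already established, so O(~j).
Applying K to premise 6 (O(~j → ~m)) and O(~j) yields O(~m).
The contrapositive of premise 1 (O(k → m)) is O(~m → ~k), and O(~m) is already established, so O(~k).
Yet premise 7 states O(k).
We now have both O(~k) and O(k) — k is simultaneously obligatory and forbidden, violating the D-axiom.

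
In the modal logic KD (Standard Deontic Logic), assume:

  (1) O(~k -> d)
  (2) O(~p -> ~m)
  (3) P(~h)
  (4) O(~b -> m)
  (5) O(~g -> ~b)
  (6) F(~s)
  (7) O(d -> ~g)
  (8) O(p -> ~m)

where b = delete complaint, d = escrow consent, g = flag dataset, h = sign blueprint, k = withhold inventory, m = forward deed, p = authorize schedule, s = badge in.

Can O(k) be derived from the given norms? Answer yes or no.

By case analysis on p: premise 8 gives O(p -> ~m) and premise 2 gives O(~p -> ~m), so O(~m) either way.
Premise 4 is O(~b -> m); contrapositively O(~m -> b). Since O(~m) holds, K gives O(b).
Premise 5 is O(~g -> ~b); contrapositively O(b -> g). Since O(b) holds, K gives O(g).
Premise 7 is O(d -> ~g); contrapositively O(g -> ~d). Since O(g) holds, K gives O(~d).
Premise 1 is O(~k -> d); contrapositively O(~d -> k). Since O(~d) holds, K gives O(k).
Premises 3, 6 do not contribute to this derivation.
So O(k) follows.

Yes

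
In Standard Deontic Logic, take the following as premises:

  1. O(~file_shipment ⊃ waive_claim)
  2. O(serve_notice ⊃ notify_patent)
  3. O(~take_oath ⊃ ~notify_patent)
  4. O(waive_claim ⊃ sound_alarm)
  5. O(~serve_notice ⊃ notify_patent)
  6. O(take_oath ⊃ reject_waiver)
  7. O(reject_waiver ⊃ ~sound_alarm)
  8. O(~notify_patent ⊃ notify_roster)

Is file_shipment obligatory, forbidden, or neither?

Premises 2 and 5 are O(serve_notice ⊃ notify_patent) and O(~serve_notice ⊃ notify_patent); every ideal world satisfies serve_notice or ~serve_notice, so in either case notify_patent holds — hence O(notify_patent).
Premise 3 is O(~take_oath ⊃ ~notify_patent); contrapositively O(notify_patent ⊃ take_oath). Since O(notify_patent) holds, K gives O(take_oath).
With premise 6, O(take_oath ⊃ reject_waiver), the K-axiom yields O(reject_waiver).
Applying K to premise 7 (O(reject_waiver ⊃ ~sound_alarm)) and O(reject_waiver) yields O(~sound_alarm).
Premise 4 is O(waive_claim ⊃ sound_alarm); contrapositively O(~sound_alarm ⊃ ~waive_claim). Since O(~sound_alarm) holds, K gives O(~waive_claim).
The contrapositive of premise 1 (O(~file_shipment ⊃ waive_claim)) is O(~waive_claim ⊃ file_shipment), and O(~waive_claim) is already established, so O(file_shipment).
Premise 8 does not contribute to this derivation.
Hence file_shipment is obligatory.

Obligatory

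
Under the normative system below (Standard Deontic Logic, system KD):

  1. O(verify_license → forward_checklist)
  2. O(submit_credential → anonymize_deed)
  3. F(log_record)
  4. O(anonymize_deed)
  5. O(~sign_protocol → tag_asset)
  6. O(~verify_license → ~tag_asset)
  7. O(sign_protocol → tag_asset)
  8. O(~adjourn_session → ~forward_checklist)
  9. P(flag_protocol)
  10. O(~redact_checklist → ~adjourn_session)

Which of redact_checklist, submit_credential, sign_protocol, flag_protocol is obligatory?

Premises 7 and 5 cover both cases: O(sign_protocol → tag_asset) and O(~sign_protocol → tag_asset). Since sign_protocol ∨ ~sign_protocol is a tautology, O(tag_asset) follows.
Premise 6, O(~verify_license → ~tag_asset), contraposes to O(tag_asset → verify_license); with O(tag_asset) we get O(verify_license).
With premise 1, O(verify_license → forward_checklist), the K-axiom yields O(forward_checklist).
The contrapositive of premise 8 (O(~adjourn_session → ~forward_checklist)) is O(forward_checklist → adjourn_session), and O(forward_checklist) is already established, so O(adjourn_session).
Premise 10 is O(~redact_checklist → ~adjourn_session); contrapositively O(adjourn_session → redact_checklist). Since O(adjourn_session) holds, K gives O(redact_checklist).
So O(redact_checklist) holds — redact_checklist is obligatory. None of the other listed options is made obligatory by any chain of premises.

redact_checklist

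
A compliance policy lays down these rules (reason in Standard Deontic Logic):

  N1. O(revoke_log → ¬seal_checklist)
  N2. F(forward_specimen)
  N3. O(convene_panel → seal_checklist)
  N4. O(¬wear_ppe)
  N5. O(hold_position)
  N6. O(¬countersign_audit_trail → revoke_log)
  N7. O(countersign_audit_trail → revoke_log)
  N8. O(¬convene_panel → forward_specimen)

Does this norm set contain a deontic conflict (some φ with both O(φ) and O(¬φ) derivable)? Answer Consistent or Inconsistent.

By case analysis on countersign_audit_trail: premise 7 gives O(countersign_audit_trail → revoke_log) and premise 6 gives O(¬countersign_audit_trail → revoke_log), so O(revoke_log) either way.
With premise 1, O(revoke_log → ¬seal_checklist), the K-axiom yields O(¬seal_checklist).
The contrapositive of premise 3 (O(convene_panel → seal_checklist)) is O(¬seal_checklist → ¬convene_panel), and O(¬seal_checklist) is already established, so O(¬convene_panel).
With premise 8, O(¬convene_panel → forward_specimen), the K-axiom yields O(forward_specimen).
But premise 2, F(forward_specimen), means O(¬forward_specimen).
We now have both O(forward_specimen) and O(¬forward_specimen) — forward_specimen is simultaneously obligatory and forbidden, violating the D-axiom.

Inconsistent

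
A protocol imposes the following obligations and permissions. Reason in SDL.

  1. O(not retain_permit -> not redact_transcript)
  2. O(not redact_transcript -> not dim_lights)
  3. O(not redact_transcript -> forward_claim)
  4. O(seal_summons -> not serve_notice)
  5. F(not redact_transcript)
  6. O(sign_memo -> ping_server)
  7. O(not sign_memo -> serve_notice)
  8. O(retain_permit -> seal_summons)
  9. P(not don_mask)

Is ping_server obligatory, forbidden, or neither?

F(not redact_transcript) at premise 5 means O(redact_transcript).
The contrapositive of premise 1 (O(not retain_permit -> not redact_transcript)) is O(redact_transcript -> retain_permit), and O(redact_transcript) is already established, so O(retain_permit).
From O(retain_permit) and premise 8, O(retain_permit -> seal_summons), we obtain O(seal_summons).
Premise 4 is O(seal_summons -> not serve_notice); since O(seal_summons), deontic closure gives O(not serve_notice).
The contrapositive of premise 7 (O(not sign_memo -> serve_notice)) is O(not serve_notice -> sign_memo), and O(not serve_notice) is already established, so O(sign_memo).
With premise 6, O(sign_memo -> ping_server), the K-axiom yields O(ping_server).
Premises 2, 3, 9 do not contribute to this derivation.
Hence ping_server is obligatory.

Obligatory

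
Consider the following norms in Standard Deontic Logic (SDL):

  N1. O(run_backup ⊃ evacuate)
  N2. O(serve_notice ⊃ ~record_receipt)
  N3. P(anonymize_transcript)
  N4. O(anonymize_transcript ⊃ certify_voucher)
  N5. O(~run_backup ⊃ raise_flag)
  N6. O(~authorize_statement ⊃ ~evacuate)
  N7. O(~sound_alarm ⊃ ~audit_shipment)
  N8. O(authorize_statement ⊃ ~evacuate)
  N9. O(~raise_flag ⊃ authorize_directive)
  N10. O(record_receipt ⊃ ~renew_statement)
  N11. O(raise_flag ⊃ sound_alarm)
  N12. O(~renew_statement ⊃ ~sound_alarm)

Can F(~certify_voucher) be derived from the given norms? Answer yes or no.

No

Premise 4 is O(anonymize_transcript ⊃ certify_voucher), but O(anonymize_transcript) is not derivable from the premises (the permission P(anonymize_transcript) asserts only ~O(~anonymize_transcript), not O(anonymize_transcript)), so it does not yield O(certify_voucher).
No other premise forces O(certify_voucher). An ideal world satisfying every premise can still have ~certify_voucher true, so F(~certify_voucher) is not derivable.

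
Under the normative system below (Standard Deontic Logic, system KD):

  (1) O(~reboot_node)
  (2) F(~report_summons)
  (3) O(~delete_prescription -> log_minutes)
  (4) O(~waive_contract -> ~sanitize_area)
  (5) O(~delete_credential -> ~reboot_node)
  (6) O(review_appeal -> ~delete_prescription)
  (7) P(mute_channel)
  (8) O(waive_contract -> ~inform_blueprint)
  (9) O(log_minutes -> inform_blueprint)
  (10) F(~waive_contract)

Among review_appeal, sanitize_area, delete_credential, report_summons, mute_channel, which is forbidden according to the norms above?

review_appeal

F(~waive_contract) at premise 10 means O(waive_contract).
From O(waive_contract) and premise 8, O(waive_contract -> ~inform_blueprint), we obtain O(~inform_blueprint).
Premise 9, O(log_minutes -> inform_blueprint), contraposes to O(~inform_blueprint -> ~log_minutes); with O(~inform_blueprint) we get O(~log_minutes).
The contrapositive of premise 3 (O(~delete_prescription -> log_minutes)) is O(~log_minutes -> delete_prescription), and O(~log_minutes) is already established, so O(delete_prescription).
Premise 6 is O(review_appeal -> ~delete_prescription); contrapositively O(delete_prescription -> ~review_appeal). Since O(delete_prescription) holds, K gives O(~review_appeal).
So O(~review_appeal) holds, i.e. review_appeal is forbidden. None of the other listed options is forbidden under the premises.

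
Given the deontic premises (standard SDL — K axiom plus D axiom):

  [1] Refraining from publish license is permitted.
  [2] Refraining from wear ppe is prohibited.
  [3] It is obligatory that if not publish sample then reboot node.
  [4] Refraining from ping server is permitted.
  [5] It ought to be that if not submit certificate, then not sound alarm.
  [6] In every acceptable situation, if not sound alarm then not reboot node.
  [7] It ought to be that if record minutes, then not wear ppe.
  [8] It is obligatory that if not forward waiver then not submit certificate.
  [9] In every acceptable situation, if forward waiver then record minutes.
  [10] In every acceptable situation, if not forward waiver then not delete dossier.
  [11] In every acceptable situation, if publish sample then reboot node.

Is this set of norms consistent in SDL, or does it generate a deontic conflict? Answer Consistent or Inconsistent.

Premises 3 and 11 cover both cases: O(¬publish_sample → reboot_node) and O(publish_sample → reboot_node). Since ¬publish_sample ∨ publish_sample is a tautology, O(reboot_node) follows.
The contrapositive of premise 6 (O(¬sound_alarm → ¬reboot_node)) is O(reboot_node → sound_alarm), and O(reboot_node) is already established, so O(sound_alarm).
Premise 5 is O(¬submit_certificate → ¬sound_alarm); contrapositively O(sound_alarm → submit_certificate). Since O(sound_alarm) holds, K gives O(submit_certificate).
Premise 8, O(¬forward_waiver → ¬submit_certificate), contraposes to O(submit_certificate → forward_waiver); with O(submit_certificate) we get O(forward_waiver).
Applying K to premise 9 (O(forward_waiver → record_minutes)) and O(forward_waiver) yields O(record_minutes).
From O(record_minutes) and premise 7, O(record_minutes → ¬wear_ppe), we obtain O(¬wear_ppe).
Yet premise 2 is F(¬wear_ppe), i.e. O(wear_ppe).
We now have both O(¬wear_ppe) and O(wear_ppe) — wear_ppe is simultaneously obligatory and forbidden, violating the D-axiom.

Inconsistent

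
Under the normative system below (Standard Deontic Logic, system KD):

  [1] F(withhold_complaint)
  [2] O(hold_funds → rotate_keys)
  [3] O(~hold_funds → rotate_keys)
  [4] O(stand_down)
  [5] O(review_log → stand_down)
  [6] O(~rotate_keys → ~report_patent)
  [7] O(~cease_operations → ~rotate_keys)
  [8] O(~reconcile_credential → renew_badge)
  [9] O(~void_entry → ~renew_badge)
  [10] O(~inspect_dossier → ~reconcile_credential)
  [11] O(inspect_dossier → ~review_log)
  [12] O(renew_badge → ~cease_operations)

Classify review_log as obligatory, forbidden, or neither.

Forbidden

By case analysis on ~hold_funds: premise 3 gives O(~hold_funds → rotate_keys) and premise 2 gives O(hold_funds → rotate_keys), so O(rotate_keys) either way.
Premise 7 is O(~cease_operations → ~rotate_keys); contrapositively O(rotate_keys → cease_operations). Since O(rotate_keys) holds, K gives O(cease_operations).
Premise 12 is O(renew_badge → ~cease_operations); contrapositively O(cease_operations → ~renew_badge). Since O(cease_operations) holds, K gives O(~renew_badge).
Premise 8, O(~reconcile_credential → renew_badge), contraposes to O(~renew_badge → reconcile_credential); with O(~renew_badge) we get O(reconcile_credential).
Premise 10, O(~inspect_dossier → ~reconcile_credential), contraposes to O(reconcile_credential → inspect_dossier); with O(reconcile_credential) we get O(inspect_dossier).
Premise 11 is O(inspect_dossier → ~review_log); since O(inspect_dossier), deontic closure gives O(~review_log).
Premises 1, 4, 5, 6, 9 do not contribute to this derivation.
Thus O(~review_log), which is F(review_log): review_log is forbidden.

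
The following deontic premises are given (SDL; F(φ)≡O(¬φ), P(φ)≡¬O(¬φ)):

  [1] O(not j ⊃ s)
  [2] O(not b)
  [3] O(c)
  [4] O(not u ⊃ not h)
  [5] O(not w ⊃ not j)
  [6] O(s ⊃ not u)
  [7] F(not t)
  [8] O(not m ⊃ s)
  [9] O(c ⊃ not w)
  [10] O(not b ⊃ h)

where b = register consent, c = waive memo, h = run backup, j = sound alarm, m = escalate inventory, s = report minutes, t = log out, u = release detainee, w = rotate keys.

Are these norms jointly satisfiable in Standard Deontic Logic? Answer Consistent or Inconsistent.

Inconsistent

Premise 3 states O(c) outright.
With premise 9, O(c ⊃ not w), the K-axiom yields O(not w).
Applying K to premise 5 (O(not w ⊃ not j)) and O(not w) yields O(not j).
With premise 1, O(not j ⊃ s), the K-axiom yields O(s).
Applying K to premise 6 (O(s ⊃ not u)) and O(s) yields O(not u).
From O(not u) and premise 4, O(not u ⊃ not h), we obtain O(not h).
Premise 10, O(not b ⊃ h), contraposes to O(not h ⊃ b); with O(not h) we get O(b).
Yet premise 2 states O(not b).
We now have both O(b) and O(not b) — b is simultaneously obligatory and forbidden, violating the D-axiom.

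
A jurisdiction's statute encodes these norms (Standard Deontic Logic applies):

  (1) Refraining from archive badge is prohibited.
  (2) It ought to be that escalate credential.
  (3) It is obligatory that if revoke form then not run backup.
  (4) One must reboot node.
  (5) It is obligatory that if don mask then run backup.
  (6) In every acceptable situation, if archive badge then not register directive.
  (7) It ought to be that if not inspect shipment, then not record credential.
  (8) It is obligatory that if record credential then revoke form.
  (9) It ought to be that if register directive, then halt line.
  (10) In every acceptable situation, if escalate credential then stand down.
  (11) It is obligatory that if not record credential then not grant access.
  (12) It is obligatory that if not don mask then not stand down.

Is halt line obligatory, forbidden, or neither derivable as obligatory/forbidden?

Premise 9 is O(register_directive → halt_line), but O(register_directive) is not derivable from the premises, so it does not yield O(halt_line).
No premise or chain of K-axiom applications forces O(halt_line), and none forces O(¬halt_line). So halt_line is neither obligatory nor forbidden under these norms.

Neither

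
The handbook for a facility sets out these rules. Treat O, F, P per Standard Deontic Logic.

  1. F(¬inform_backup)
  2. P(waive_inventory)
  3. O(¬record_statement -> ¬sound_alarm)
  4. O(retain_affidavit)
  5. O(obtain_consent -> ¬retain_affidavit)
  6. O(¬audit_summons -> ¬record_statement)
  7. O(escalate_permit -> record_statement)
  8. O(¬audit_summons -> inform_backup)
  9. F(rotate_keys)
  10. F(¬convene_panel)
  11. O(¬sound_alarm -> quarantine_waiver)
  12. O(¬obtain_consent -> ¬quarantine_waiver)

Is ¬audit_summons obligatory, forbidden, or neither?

Forbidden

From premise 4 we have O(retain_affidavit).
Premise 5, O(obtain_consent -> ¬retain_affidavit), contraposes to O(retain_affidavit -> ¬obtain_consent); with O(retain_affidavit) we get O(¬obtain_consent).
Premise 12 is O(¬obtain_consent -> ¬quarantine_waiver); since O(¬obtain_consent), deontic closure gives O(¬quarantine_waiver).
The contrapositive of premise 11 (O(¬sound_alarm -> quarantine_waiver)) is O(¬quarantine_waiver -> sound_alarm), and O(¬quarantine_waiver) is already established, so O(sound_alarm).
Premise 3 is O(¬record_statement -> ¬sound_alarm); contrapositively O(sound_alarm -> record_statement). Since O(sound_alarm) holds, K gives O(record_statement).
Premise 6 is O(¬audit_summons -> ¬record_statement); contrapositively O(record_statement -> audit_summons). Since O(record_statement) holds, K gives O(audit_summons).
Premises 1, 2, 7, 8, 9, 10 do not contribute to this derivation.
Thus O(audit_summons), which is F(¬audit_summons): ¬audit_summons is forbidden.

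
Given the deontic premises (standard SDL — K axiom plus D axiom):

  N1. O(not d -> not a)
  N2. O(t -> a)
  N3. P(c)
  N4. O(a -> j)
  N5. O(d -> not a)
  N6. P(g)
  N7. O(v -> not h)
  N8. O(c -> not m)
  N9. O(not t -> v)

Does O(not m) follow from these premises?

No

Premise 8 is O(c -> not m), but O(c) is not derivable from the premises (the permission P(c) asserts only not O(not c), not O(c)), so it does not yield O(not m).
No other premise forces O(not m). An ideal world satisfying every premise can still have not m false, so O(not m) is not derivable.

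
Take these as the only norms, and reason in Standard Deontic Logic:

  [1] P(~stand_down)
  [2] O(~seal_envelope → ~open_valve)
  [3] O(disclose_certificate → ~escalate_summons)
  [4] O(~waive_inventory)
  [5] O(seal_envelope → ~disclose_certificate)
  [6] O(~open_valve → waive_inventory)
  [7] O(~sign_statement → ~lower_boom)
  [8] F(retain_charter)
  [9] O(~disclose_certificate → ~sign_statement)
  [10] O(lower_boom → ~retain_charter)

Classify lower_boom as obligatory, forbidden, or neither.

From premise 4 we have O(~waive_inventory).
The contrapositive of premise 6 (O(~open_valve → waive_inventory)) is O(~waive_inventory → open_valve), and O(~waive_inventory) is already established, so O(open_valve).
Premise 2 is O(~seal_envelope → ~open_valve); contrapositively O(open_valve → seal_envelope). Since O(open_valve) holds, K gives O(seal_envelope).
Applying K to premise 5 (O(seal_envelope → ~disclose_certificate)) and O(seal_envelope) yields O(~disclose_certificate).
Premise 9 is O(~disclose_certificate → ~sign_statement); since O(~disclose_certificate), deontic closure gives O(~sign_statement).
With premise 7, O(~sign_statement → ~lower_boom), the K-axiom yields O(~lower_boom).
Premises 1, 3, 8, 10 do not contribute to this derivation.
Thus O(~lower_boom), which is F(lower_boom): lower_boom is forbidden.

Forbidden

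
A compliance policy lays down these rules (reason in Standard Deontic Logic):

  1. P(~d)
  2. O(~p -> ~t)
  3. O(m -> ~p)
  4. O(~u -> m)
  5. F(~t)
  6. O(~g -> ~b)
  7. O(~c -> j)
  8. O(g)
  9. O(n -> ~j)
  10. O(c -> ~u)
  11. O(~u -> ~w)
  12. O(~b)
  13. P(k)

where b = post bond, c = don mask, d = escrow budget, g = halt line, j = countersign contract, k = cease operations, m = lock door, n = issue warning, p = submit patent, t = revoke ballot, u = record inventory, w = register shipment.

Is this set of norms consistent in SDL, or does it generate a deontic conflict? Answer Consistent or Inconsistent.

Premise 6 is O(~g -> ~b); even if O(~b) held, inferring O(~g) would be affirming the consequent — invalid.
So O(~g) is not derivable, and the apparent clash with O(g) does not arise.
A world satisfying every obligation exists (e.g. b=false, c=false, d=false, g=true, j=true, k=false, m=false, n=false, p=true, t=true, u=true, w=false); no atom is both obligatory and forbidden, so the set is consistent.

Consistent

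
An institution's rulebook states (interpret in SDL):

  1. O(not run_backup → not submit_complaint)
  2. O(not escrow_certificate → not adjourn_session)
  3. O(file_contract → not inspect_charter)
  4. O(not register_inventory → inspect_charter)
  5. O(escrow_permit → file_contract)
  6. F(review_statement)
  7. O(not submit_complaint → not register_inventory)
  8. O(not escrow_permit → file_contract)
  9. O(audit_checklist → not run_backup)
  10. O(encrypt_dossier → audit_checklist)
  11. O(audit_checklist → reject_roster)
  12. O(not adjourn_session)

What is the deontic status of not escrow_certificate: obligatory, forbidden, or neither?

Neither

Premise 2 is O(not escrow_certificate → not adjourn_session); even if O(not adjourn_session) held, inferring O(not escrow_certificate) would be affirming the consequent — invalid.
No premise or chain of K-axiom applications forces O(not escrow_certificate), and none forces O(escrow_certificate). So not escrow_certificate is neither obligatory nor forbidden under these norms.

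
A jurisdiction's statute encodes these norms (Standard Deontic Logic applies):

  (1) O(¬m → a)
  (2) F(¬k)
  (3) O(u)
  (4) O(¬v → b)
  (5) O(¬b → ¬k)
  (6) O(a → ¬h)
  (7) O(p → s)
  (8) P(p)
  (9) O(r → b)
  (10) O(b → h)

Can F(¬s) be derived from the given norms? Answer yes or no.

Premise 7 is O(p → s), but O(p) is not derivable from the premises (the permission P(p) asserts only ¬O(¬p), not O(p)), so it does not yield O(s).
No other premise forces O(s). An ideal world satisfying every premise can still have ¬s true, so F(¬s) is not derivable.

No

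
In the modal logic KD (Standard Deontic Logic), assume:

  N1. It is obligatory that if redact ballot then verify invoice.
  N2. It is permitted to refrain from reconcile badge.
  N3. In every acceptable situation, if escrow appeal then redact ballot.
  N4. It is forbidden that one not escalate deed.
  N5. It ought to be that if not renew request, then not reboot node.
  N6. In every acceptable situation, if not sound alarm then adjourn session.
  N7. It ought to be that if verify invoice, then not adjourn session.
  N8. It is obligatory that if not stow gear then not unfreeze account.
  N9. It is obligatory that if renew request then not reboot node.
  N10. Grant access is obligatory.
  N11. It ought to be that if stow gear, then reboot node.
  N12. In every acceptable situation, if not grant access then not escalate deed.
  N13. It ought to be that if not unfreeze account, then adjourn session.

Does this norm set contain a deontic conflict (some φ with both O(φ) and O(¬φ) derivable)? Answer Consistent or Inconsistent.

Premise 12 is O(¬grant_access → ¬escalate_deed), but O(¬grant_access) is not derivable from the premises, so it does not yield O(¬escalate_deed).
So O(¬escalate_deed) is not derivable, and the apparent clash with O(escalate_deed) does not arise.
A world satisfying every obligation exists (e.g. adjourn_session=true, escalate_deed=true, escrow_appeal=false, grant_access=true, reboot_node=false, reconcile_badge=false, redact_ballot=false, renew_request=false, sound_alarm=false, stow_gear=false, unfreeze_account=false, verify_invoice=false); no atom is both obligatory and forbidden, so the set is consistent.

Consistent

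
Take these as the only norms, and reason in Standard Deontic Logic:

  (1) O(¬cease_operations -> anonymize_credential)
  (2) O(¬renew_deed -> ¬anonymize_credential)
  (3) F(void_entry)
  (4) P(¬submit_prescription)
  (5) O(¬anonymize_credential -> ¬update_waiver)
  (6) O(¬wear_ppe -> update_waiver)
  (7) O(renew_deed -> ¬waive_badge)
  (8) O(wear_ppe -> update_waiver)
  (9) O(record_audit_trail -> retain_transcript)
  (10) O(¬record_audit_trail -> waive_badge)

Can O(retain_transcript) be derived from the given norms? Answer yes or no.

Yes

Premises 8 and 6 cover both cases: O(wear_ppe -> update_waiver) and O(¬wear_ppe -> update_waiver). Since wear_ppe ∨ ¬wear_ppe is a tautology, O(update_waiver) follows.
The contrapositive of premise 5 (O(¬anonymize_credential -> ¬update_waiver)) is O(update_waiver -> anonymize_credential), and O(update_waiver) is already established, so O(anonymize_credential).
The contrapositive of premise 2 (O(¬renew_deed -> ¬anonymize_credential)) is O(anonymize_credential -> renew_deed), and O(anonymize_credential) is already established, so O(renew_deed).
With premise 7, O(renew_deed -> ¬waive_badge), the K-axiom yields O(¬waive_badge).
Premise 10, O(¬record_audit_trail -> waive_badge), contraposes to O(¬waive_badge -> record_audit_trail); with O(¬waive_badge) we get O(record_audit_trail).
Applying K to premise 9 (O(record_audit_trail -> retain_transcript)) and O(record_audit_trail) yields O(retain_transcript).
Premises 1, 3, 4 do not contribute to this derivation.
So O(retain_transcript) follows.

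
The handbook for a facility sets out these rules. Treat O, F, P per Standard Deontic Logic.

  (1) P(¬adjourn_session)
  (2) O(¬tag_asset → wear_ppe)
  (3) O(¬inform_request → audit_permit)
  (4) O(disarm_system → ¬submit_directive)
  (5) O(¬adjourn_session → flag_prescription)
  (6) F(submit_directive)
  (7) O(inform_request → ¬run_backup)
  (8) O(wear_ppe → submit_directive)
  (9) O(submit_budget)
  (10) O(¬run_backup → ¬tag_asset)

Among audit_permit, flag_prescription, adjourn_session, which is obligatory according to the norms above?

audit_permit

F(submit_directive) at premise 6 means O(¬submit_directive).
The contrapositive of premise 8 (O(wear_ppe → submit_directive)) is O(¬submit_directive → ¬wear_ppe), and O(¬submit_directive) is already established, so O(¬wear_ppe).
The contrapositive of premise 2 (O(¬tag_asset → wear_ppe)) is O(¬wear_ppe → tag_asset), and O(¬wear_ppe) is already established, so O(tag_asset).
Premise 10, O(¬run_backup → ¬tag_asset), contraposes to O(tag_asset → run_backup); with O(tag_asset) we get O(run_backup).
The contrapositive of premise 7 (O(inform_request → ¬run_backup)) is O(run_backup → ¬inform_request), and O(run_backup) is already established, so O(¬inform_request).
Applying K to premise 3 (O(¬inform_request → audit_permit)) and O(¬inform_request) yields O(audit_permit).
So O(audit_permit) holds — audit_permit is obligatory. None of the other listed options is made obligatory by any chain of premises.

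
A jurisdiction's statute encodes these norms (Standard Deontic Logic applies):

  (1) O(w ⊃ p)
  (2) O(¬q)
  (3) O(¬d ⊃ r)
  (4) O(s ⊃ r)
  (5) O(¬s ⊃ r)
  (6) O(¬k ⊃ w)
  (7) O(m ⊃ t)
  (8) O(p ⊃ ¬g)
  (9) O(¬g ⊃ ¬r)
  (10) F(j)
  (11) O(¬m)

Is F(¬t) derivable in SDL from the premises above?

No

Premise 7 is O(m ⊃ t), but O(m) is not derivable from the premises, so it does not yield O(t).
No other premise forces O(t). An ideal world satisfying every premise can still have ¬t true, so F(¬t) is not derivable.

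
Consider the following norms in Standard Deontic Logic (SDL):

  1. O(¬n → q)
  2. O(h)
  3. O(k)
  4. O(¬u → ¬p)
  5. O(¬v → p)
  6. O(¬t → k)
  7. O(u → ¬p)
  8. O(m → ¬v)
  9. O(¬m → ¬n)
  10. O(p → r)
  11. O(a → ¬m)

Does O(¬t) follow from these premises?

Premise 6 is O(¬t → k); even if O(k) held, inferring O(¬t) would be affirming the consequent — invalid.
No other premise forces O(¬t). An ideal world satisfying every premise can still have ¬t false, so O(¬t) is not derivable.

No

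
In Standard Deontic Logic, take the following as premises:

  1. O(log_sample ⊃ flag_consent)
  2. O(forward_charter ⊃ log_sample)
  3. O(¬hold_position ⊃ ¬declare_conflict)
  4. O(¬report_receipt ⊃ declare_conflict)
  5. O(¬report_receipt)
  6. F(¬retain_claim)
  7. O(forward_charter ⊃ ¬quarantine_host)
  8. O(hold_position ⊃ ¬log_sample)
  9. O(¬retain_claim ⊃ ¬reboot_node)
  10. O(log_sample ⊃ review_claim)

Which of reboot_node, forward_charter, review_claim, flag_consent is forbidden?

Premise 5 states O(¬report_receipt) outright.
Applying K to premise 4 (O(¬report_receipt ⊃ declare_conflict)) and O(¬report_receipt) yields O(declare_conflict).
The contrapositive of premise 3 (O(¬hold_position ⊃ ¬declare_conflict)) is O(declare_conflict ⊃ hold_position), and O(declare_conflict) is already established, so O(hold_position).
From O(hold_position) and premise 8, O(hold_position ⊃ ¬log_sample), we obtain O(¬log_sample).
Premise 2, O(forward_charter ⊃ log_sample), contraposes to O(¬log_sample ⊃ ¬forward_charter); with O(¬log_sample) we get O(¬forward_charter).
So O(¬forward_charter) holds, i.e. forward_charter is forbidden. None of the other listed options is forbidden under the premises.

forward_charter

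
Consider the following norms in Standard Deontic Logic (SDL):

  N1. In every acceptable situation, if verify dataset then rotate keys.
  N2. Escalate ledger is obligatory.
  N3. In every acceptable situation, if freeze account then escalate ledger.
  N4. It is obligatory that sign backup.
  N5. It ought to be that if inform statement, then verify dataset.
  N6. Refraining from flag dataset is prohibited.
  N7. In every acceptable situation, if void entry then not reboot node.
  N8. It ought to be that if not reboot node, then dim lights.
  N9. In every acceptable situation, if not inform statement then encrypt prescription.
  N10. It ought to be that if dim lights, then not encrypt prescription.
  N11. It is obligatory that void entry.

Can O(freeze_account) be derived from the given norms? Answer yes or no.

No

Premise 3 is O(freeze_account → escalate_ledger); even if O(escalate_ledger) held, inferring O(freeze_account) would be affirming the consequent — invalid.
No other premise forces O(freeze_account). An ideal world satisfying every premise can still have freeze_account false, so O(freeze_account) is not derivable.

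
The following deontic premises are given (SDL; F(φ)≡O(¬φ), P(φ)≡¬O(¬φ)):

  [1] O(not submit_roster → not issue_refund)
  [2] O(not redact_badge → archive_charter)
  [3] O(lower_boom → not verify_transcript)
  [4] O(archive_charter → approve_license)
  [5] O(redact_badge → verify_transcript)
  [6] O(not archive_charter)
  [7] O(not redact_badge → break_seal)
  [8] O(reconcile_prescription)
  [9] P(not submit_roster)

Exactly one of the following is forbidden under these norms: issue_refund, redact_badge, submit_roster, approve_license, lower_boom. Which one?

From premise 6 we have O(not archive_charter).
The contrapositive of premise 2 (O(not redact_badge → archive_charter)) is O(not archive_charter → redact_badge), and O(not archive_charter) is already established, so O(redact_badge).
From O(redact_badge) and premise 5, O(redact_badge → verify_transcript), we obtain O(verify_transcript).
Premise 3 is O(lower_boom → not verify_transcript); contrapositively O(verify_transcript → not lower_boom). Since O(verify_transcript) holds, K gives O(not lower_boom).
So O(not lower_boom) holds, i.e. lower_boom is forbidden. None of the other listed options is forbidden under the premises.

lower_boom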